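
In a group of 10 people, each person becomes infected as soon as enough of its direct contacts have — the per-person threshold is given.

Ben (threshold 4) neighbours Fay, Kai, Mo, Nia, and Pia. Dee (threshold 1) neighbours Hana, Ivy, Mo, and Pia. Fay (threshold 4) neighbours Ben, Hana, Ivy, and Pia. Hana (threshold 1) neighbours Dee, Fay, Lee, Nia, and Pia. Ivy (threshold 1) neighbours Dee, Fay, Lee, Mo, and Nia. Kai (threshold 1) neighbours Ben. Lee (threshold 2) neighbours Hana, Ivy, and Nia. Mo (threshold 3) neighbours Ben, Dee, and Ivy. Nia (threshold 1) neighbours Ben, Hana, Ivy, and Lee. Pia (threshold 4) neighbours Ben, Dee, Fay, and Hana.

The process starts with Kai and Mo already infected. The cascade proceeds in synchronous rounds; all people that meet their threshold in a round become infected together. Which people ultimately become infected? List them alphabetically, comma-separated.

Round 1 — Kai, Mo become infected (initial).
Round 2 — checking thresholds:
  Ben: 2 of 5 neighbours < 4, holds.
  Dee: 1 of 4 neighbours ≥ 1, becomes infected.
  Ivy: 1 of 5 neighbours ≥ 1, becomes infected.
Round 3 — checking thresholds:
  Ben: 2 of 5 neighbours < 4, holds.
  Fay: 1 of 4 neighbours < 4, holds.
  Hana: 1 of 5 neighbours ≥ 1, becomes infected.
  Lee: 1 of 3 neighbours < 2, holds.
  Nia: 1 of 4 neighbours ≥ 1, becomes infected.
  Pia: 1 of 4 neighbours < 4, holds.
Round 4 — checking thresholds:
  Ben: 3 of 5 neighbours < 4, holds.
  Fay: 2 of 4 neighbours < 4, holds.
  Lee: 3 of 3 neighbours ≥ 2, becomes infected.
  Pia: 2 of 4 neighbours < 4, holds.
Round 5 — no new infections; cascade stops.

Dee, Hana, Ivy, Kai, Lee, Mo, Nia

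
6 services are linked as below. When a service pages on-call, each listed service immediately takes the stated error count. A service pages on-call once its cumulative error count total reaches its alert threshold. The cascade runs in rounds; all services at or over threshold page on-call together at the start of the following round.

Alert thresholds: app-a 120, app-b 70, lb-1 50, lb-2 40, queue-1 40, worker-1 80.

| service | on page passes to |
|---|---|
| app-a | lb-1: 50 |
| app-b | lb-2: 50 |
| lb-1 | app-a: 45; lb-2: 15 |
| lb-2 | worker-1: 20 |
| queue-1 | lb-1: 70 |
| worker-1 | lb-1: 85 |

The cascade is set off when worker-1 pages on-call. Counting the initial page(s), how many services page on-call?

2

Round 1 — worker-1 pages on-call (initial).
  lb-1: +85 → 85 ≥ 50
Round 2 — lb-1 pages on-call.
  app-a: +45 → 45 < 120
  lb-2: +15 → 15 < 40
No further pages.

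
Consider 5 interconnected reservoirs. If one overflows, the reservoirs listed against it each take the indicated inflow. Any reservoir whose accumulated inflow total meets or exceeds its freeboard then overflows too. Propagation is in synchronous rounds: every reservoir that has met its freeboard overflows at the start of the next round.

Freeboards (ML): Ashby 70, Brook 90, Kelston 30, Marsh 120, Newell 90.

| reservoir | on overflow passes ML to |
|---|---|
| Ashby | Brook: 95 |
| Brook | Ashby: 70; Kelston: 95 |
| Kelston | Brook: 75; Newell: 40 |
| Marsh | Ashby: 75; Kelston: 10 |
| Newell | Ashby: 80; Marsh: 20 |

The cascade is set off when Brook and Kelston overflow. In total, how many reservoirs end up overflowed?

Round 1 — Brook, Kelston overflow (initial).
  Ashby: +70 → 70 ≥ 70
  Newell: +40 → 40 < 90
Round 2 — Ashby overflows.
No further overflows.

3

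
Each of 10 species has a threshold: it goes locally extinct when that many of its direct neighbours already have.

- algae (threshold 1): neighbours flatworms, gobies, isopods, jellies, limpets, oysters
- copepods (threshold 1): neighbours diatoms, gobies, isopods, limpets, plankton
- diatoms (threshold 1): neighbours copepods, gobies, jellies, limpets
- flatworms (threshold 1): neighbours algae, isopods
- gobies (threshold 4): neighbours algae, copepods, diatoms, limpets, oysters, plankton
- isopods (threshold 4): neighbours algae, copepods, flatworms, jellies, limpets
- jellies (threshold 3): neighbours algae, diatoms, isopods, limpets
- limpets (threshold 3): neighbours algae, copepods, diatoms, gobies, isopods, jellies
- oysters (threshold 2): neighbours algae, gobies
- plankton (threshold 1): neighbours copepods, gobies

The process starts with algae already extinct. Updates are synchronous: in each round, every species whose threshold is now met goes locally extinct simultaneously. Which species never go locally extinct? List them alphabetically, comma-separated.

copepods, diatoms, gobies, isopods, jellies, limpets, oysters, plankton

Round 1 — algae goes locally extinct (initial).
Round 2 — checking thresholds:
  flatworms: 1 of 2 neighbours ≥ 1, goes locally extinct.
  gobies: 1 of 6 neighbours < 4, below threshold.
  isopods: 1 of 5 neighbours < 4, below threshold.
  jellies: 1 of 4 neighbours < 3, below threshold.
  limpets: 1 of 6 neighbours < 3, below threshold.
  oysters: 1 of 2 neighbours < 2, below threshold.
Round 3 — no new extinctions; cascade stops.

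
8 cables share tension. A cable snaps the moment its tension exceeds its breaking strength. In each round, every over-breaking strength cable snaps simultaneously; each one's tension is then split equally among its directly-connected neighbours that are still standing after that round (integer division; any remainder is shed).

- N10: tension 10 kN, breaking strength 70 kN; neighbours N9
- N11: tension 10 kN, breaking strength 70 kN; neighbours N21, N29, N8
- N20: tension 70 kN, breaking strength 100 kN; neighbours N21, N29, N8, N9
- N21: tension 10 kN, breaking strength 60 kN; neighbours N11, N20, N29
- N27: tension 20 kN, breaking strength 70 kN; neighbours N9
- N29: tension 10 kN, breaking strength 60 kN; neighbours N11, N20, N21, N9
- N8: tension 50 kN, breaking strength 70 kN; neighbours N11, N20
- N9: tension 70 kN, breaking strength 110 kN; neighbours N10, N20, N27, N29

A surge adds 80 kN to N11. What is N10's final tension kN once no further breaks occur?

70

Round 1 — N11 at 90 > 70. N11 snaps.
  N11 sheds 90 kN to N21, N29, N8: 30 each.
    N21: 10+30 = 40 ≤ 60
    N29: 10+30 = 40 ≤ 60
    N8: 50+30 = 80 > 70
Round 2 — N8 snaps.
  N8 sheds 80 kN to N20: 80 each.
    N20: 70+80 = 150 > 100
Round 3 — N20 snaps.
  N20 sheds 150 kN to N21, N29, N9: 50 each.
    N21: 40+50 = 90 > 60
    N29: 40+50 = 90 > 60
    N9: 70+50 = 120 > 110
Round 4 — N21, N29, N9 snap.
  N21 sheds 90 kN: no online neighbours, lost.
  N29 sheds 90 kN: no online neighbours, lost.
  N9 sheds 120 kN to N10, N27: 60 each.
    N10: 10+60 = 70 ≤ 70
    N27: 20+60 = 80 > 70
Round 5 — N27 snaps.
  N27 sheds 80 kN: no online neighbours, lost.
No further breaks.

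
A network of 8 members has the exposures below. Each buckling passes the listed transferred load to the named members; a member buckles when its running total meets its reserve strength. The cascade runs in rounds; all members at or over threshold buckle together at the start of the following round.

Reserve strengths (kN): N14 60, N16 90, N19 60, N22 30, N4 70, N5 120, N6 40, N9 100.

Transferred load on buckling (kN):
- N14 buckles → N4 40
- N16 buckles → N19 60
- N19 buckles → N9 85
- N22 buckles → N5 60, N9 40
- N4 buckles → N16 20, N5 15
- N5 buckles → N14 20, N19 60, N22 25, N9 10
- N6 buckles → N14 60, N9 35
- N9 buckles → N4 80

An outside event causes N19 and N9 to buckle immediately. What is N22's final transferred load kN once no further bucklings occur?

0

Round 1 — N19, N9 buckle (initial).
  N4: +80 → 80 ≥ 70
Round 2 — N4 buckles.
  N16: +20 → 20 < 90
  N5: +15 → 15 < 120
No further bucklings.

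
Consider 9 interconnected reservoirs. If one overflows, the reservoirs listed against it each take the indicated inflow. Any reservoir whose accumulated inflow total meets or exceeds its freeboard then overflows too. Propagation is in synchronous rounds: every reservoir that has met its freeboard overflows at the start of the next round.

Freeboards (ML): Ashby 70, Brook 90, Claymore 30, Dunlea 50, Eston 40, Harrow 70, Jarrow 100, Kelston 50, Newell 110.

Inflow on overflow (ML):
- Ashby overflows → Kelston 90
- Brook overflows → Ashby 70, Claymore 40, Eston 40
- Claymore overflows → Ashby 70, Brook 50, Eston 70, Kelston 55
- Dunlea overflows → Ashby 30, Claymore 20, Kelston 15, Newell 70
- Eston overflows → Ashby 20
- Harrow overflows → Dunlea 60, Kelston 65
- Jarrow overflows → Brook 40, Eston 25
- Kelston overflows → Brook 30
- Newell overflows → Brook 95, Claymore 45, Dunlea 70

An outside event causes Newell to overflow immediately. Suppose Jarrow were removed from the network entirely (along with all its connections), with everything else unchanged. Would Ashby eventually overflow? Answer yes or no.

With Jarrow removed:
Round 1 — Newell overflows (initial).
  Brook: +95 → 95 ≥ 90
  Claymore: +45 → 45 ≥ 30
  Dunlea: +70 → 70 ≥ 50
Round 2 — Brook, Claymore, Dunlea overflow.
  Ashby: +70+70+30 → 170 ≥ 70
  Eston: +40+70 → 110 ≥ 40
  Kelston: +55+15 → 70 ≥ 50
Round 3 — Ashby, Eston, Kelston overflow.
No further overflows.

yes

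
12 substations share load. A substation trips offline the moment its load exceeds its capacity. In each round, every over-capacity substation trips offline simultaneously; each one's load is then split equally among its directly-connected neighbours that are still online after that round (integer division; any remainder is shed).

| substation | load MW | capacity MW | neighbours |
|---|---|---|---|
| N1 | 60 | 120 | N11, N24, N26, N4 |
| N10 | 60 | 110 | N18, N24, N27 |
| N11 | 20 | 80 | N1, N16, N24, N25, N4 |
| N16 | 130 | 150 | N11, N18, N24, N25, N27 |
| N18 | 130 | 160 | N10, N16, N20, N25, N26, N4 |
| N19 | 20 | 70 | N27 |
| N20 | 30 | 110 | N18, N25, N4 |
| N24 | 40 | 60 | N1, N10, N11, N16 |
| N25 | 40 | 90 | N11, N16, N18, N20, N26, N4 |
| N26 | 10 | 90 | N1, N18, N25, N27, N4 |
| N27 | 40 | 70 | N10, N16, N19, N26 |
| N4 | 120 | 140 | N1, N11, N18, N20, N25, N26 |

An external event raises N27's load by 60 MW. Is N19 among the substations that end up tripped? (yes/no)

Round 1 — N27 at 100 > 70. N27 trips offline.
  N27 sheds 100 MW to N10, N16, N19, N26: 25 each.
    N10: 60+25 = 85 ≤ 110
    N16: 130+25 = 155 > 150
    N19: 20+25 = 45 ≤ 70
    N26: 10+25 = 35 ≤ 90
Round 2 — N16 trips offline.
  N16 sheds 155 MW to N11, N18, N24, N25: 38 each (3 lost).
    N11: 20+38 = 58 ≤ 80
    N18: 130+38 = 168 > 160
    N24: 40+38 = 78 > 60
    N25: 40+38 = 78 ≤ 90
Round 3 — N18, N24 trip offline.
  N18 sheds 168 MW to N10, N20, N25, N26, N4: 33 each (3 lost).
    N10: 85+33 = 118 > 110
    N20: 30+33 = 63 ≤ 110
    N25: 78+33 = 111 > 90
    N26: 35+33 = 68 ≤ 90
    N4: 120+33 = 153 > 140
  N24 sheds 78 MW to N1, N10, N11: 26 each.
    N1: 60+26 = 86 ≤ 120
    N10: 118+26 = 144 > 110
    N11: 58+26 = 84 > 80
Round 4 — N10, N11, N25, N4 trip offline.
  N10 sheds 144 MW: no online neighbours, lost.
  N11 sheds 84 MW to N1: 84 each.
    N1: 86+84 = 170 > 120
  N25 sheds 111 MW to N20, N26: 55 each (1 lost).
    N20: 63+55 = 118 > 110
    N26: 68+55 = 123 > 90
  N4 sheds 153 MW to N1, N20, N26: 51 each.
    N1: 170+51 = 221 > 120
    N20: 118+51 = 169 > 110
    N26: 123+51 = 174 > 90
Round 5 — N1, N20, N26 trip offline.
  N1 sheds 221 MW: no online neighbours, lost.
  N20 sheds 169 MW: no online neighbours, lost.
  N26 sheds 174 MW: no online neighbours, lost.
No further trips.

no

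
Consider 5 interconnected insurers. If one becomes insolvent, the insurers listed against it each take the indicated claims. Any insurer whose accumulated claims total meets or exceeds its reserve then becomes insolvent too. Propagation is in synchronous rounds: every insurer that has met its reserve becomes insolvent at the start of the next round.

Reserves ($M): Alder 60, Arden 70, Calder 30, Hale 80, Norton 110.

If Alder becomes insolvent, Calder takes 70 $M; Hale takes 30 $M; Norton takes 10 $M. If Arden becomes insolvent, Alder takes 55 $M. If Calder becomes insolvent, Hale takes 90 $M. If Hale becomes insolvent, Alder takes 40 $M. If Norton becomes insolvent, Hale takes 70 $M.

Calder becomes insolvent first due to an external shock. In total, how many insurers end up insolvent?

Round 1 — Calder becomes insolvent (initial).
  Hale: +90 → 90 ≥ 80
Round 2 — Hale becomes insolvent.
  Alder: +40 → 40 < 60
No further insolvencies.

2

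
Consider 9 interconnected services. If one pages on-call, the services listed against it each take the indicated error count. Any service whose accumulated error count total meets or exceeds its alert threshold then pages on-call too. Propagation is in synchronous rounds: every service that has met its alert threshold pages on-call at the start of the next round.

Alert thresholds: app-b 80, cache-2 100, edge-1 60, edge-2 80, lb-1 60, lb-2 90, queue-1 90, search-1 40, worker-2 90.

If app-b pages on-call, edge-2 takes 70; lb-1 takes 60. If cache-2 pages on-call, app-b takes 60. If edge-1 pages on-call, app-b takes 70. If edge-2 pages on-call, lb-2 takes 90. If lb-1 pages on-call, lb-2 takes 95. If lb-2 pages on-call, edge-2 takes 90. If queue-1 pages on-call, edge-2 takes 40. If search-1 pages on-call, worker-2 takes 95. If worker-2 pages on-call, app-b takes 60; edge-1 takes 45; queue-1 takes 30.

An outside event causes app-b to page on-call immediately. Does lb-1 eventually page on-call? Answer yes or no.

Round 1 — app-b pages on-call (initial).
  edge-2: +70 → 70 < 80
  lb-1: +60 → 60 ≥ 60
Round 2 — lb-1 pages on-call.
  lb-2: +95 → 95 ≥ 90
Round 3 — lb-2 pages on-call.
  edge-2: +90 → 160 ≥ 80
Round 4 — edge-2 pages on-call.
No further pages.

yes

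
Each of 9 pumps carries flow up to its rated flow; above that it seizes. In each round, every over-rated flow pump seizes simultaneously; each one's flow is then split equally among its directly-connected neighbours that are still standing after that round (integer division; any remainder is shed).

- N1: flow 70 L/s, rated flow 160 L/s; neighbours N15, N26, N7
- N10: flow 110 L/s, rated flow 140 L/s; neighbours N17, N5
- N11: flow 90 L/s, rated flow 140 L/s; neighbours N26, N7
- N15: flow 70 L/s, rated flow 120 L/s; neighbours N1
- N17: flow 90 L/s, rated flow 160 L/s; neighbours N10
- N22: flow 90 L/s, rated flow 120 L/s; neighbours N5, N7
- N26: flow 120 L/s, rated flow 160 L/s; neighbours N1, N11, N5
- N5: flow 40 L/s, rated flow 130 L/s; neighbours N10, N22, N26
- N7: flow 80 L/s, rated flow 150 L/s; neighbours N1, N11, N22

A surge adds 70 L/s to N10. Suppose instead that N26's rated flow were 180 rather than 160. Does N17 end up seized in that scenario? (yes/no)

yes

With N26's rated flow at 180:
Round 1 — N10 at 180 > 140. N10 seizes.
  N10 sheds 180 L/s to N17, N5: 90 each.
    N17: 90+90 = 180 > 160
    N5: 40+90 = 130 ≤ 130
Round 2 — N17 seizes.
  N17 sheds 180 L/s: no online neighbours, lost.
No further seizures.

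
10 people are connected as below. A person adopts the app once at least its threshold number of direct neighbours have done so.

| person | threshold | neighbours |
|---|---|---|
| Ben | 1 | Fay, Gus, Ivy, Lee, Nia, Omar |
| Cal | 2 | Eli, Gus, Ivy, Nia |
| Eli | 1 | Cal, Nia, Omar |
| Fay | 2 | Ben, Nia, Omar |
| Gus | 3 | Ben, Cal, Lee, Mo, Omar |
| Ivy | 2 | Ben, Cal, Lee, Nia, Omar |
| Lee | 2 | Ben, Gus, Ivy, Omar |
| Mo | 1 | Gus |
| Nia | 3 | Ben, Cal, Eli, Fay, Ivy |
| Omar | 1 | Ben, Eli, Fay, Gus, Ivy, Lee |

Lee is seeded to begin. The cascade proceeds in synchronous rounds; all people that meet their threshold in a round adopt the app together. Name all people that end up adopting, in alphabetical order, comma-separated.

Round 1 — Lee adopts the app (initial).
Round 2 — checking thresholds:
  Ben: 1 of 6 neighbours ≥ 1, adopts the app.
  Gus: 1 of 5 neighbours < 3, below threshold.
  Ivy: 1 of 5 neighbours < 2, below threshold.
  Omar: 1 of 6 neighbours ≥ 1, adopts the app.
Round 3 — checking thresholds:
  Eli: 1 of 3 neighbours ≥ 1, adopts the app.
  Fay: 2 of 3 neighbours ≥ 2, adopts the app.
  Gus: 3 of 5 neighbours ≥ 3, adopts the app.
  Ivy: 3 of 5 neighbours ≥ 2, adopts the app.
  Nia: 1 of 5 neighbours < 3, below threshold.
Round 4 — checking thresholds:
  Cal: 3 of 4 neighbours ≥ 2, adopts the app.
  Mo: 1 of 1 neighbours ≥ 1, adopts the app.
  Nia: 4 of 5 neighbours ≥ 3, adopts the app.
Round 5 — no new adoptions; cascade stops.

Ben, Cal, Eli, Fay, Gus, Ivy, Lee, Mo, Nia, Omar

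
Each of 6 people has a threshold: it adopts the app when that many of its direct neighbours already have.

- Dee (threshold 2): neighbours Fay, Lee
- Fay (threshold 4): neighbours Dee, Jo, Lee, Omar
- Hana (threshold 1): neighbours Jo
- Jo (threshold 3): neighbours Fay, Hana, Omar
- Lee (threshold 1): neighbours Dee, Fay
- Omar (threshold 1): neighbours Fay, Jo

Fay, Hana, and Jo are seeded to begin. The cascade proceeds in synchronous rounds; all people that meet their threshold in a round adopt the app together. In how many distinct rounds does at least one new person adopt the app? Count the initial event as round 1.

3

Round 1 — Fay, Hana, Jo adopt the app (initial).
Round 2 — checking thresholds:
  Dee: 1 of 2 neighbours < 2, holds.
  Lee: 1 of 2 neighbours ≥ 1, adopts the app.
  Omar: 2 of 2 neighbours ≥ 1, adopts the app.
Round 3 — checking thresholds:
  Dee: 2 of 2 neighbours ≥ 2, adopts the app.
Round 4 — no new adoptions; cascade stops.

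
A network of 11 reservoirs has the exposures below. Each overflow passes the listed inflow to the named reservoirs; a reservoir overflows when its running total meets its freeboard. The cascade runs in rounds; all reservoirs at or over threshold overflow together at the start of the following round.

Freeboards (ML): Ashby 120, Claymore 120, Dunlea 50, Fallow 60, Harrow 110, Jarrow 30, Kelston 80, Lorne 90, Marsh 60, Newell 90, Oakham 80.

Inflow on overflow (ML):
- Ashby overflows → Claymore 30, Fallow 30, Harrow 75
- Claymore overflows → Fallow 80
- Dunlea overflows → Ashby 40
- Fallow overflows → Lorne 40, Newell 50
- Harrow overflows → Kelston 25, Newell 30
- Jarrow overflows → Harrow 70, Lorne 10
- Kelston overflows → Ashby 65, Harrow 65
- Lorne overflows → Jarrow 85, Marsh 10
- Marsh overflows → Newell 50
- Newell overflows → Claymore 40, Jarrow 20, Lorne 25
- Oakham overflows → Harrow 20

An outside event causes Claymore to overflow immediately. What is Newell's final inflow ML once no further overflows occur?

50

Round 1 — Claymore overflows (initial).
  Fallow: +80 → 80 ≥ 60
Round 2 — Fallow overflows.
  Lorne: +40 → 40 < 90
  Newell: +50 → 50 < 90
No further overflows.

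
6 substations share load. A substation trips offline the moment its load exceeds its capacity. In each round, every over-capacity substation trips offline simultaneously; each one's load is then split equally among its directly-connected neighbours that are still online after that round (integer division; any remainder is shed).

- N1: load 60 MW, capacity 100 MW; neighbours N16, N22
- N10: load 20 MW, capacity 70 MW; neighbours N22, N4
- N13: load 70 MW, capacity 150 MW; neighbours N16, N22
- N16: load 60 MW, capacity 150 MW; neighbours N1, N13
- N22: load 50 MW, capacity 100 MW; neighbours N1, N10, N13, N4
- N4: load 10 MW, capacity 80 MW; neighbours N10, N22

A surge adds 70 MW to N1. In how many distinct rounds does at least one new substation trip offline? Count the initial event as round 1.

2

Round 1 — N1 at 130 > 100. N1 trips offline.
  N1 sheds 130 MW to N16, N22: 65 each.
    N16: 60+65 = 125 ≤ 150
    N22: 50+65 = 115 > 100
Round 2 — N22 trips offline.
  N22 sheds 115 MW to N10, N13, N4: 38 each (1 lost).
    N10: 20+38 = 58 ≤ 70
    N13: 70+38 = 108 ≤ 150
    N4: 10+38 = 48 ≤ 80
No further trips.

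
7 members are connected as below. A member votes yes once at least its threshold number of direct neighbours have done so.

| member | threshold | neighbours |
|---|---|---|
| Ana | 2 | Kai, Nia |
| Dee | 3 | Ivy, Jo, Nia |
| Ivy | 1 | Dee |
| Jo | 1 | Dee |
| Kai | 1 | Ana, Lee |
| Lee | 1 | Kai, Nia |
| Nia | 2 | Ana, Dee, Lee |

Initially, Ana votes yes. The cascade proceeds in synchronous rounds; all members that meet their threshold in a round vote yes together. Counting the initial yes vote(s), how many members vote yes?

Round 1 — Ana votes yes (initial).
Round 2 — checking thresholds:
  Kai: 1 of 2 neighbours ≥ 1, votes yes.
  Nia: 1 of 3 neighbours < 2, not yet.
Round 3 — checking thresholds:
  Lee: 1 of 2 neighbours ≥ 1, votes yes.
  Nia: 1 of 3 neighbours < 2, not yet.
Round 4 — checking thresholds:
  Nia: 2 of 3 neighbours ≥ 2, votes yes.
Round 5 — no new yes votes; cascade stops.

4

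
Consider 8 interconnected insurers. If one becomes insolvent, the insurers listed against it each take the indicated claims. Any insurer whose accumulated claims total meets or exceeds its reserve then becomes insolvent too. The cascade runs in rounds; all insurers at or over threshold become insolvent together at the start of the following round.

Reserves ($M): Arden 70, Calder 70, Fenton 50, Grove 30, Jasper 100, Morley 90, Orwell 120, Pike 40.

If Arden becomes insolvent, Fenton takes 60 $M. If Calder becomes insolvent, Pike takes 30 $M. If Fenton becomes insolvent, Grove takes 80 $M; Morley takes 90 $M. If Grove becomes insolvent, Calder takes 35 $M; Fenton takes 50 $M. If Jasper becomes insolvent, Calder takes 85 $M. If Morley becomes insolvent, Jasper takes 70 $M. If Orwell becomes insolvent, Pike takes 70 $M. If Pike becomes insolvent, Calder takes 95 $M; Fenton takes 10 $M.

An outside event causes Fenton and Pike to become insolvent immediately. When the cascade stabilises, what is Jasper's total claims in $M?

70

Round 1 — Fenton, Pike become insolvent (initial).
  Calder: +95 → 95 ≥ 70
  Grove: +80 → 80 ≥ 30
  Morley: +90 → 90 ≥ 90
Round 2 — Calder, Grove, Morley become insolvent.
  Jasper: +70 → 70 < 100
No further insolvencies.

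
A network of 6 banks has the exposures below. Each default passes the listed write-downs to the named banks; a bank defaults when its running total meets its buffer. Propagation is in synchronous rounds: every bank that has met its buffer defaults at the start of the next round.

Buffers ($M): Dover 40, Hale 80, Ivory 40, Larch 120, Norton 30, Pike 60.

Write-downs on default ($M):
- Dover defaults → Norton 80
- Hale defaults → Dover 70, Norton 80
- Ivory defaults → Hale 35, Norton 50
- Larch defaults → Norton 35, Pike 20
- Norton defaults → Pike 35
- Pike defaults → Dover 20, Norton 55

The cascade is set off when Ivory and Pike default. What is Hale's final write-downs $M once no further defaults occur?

Round 1 — Ivory, Pike default (initial).
  Dover: +20 → 20 < 40
  Hale: +35 → 35 < 80
  Norton: +50+55 → 105 ≥ 30
Round 2 — Norton defaults.
No further defaults.

35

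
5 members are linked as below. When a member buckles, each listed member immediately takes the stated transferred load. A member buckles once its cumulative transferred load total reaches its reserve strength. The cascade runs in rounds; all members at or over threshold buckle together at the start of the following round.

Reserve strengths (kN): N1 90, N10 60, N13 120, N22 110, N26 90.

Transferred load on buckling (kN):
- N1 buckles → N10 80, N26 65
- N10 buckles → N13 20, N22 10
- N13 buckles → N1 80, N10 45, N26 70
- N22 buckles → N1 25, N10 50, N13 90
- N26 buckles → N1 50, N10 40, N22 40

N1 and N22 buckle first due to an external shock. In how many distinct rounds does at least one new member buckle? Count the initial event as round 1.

2

Round 1 — N1, N22 buckle (initial).
  N10: +80+50 → 130 ≥ 60
  N13: +90 → 90 < 120
  N26: +65 → 65 < 90
Round 2 — N10 buckles.
  N13: +20 → 110 < 120
No further bucklings.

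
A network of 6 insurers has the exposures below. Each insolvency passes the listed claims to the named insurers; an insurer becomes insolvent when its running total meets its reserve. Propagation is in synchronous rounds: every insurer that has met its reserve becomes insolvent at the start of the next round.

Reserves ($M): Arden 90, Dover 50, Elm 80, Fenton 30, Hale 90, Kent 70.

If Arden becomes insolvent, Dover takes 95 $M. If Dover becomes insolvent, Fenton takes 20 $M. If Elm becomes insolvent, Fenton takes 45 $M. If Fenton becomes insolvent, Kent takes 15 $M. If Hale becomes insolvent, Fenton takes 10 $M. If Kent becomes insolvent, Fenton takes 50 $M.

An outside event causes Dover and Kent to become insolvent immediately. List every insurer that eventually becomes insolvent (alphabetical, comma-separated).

Dover, Fenton, Kent

Round 1 — Dover, Kent become insolvent (initial).
  Fenton: +20+50 → 70 ≥ 30
Round 2 — Fenton becomes insolvent.
No further insolvencies.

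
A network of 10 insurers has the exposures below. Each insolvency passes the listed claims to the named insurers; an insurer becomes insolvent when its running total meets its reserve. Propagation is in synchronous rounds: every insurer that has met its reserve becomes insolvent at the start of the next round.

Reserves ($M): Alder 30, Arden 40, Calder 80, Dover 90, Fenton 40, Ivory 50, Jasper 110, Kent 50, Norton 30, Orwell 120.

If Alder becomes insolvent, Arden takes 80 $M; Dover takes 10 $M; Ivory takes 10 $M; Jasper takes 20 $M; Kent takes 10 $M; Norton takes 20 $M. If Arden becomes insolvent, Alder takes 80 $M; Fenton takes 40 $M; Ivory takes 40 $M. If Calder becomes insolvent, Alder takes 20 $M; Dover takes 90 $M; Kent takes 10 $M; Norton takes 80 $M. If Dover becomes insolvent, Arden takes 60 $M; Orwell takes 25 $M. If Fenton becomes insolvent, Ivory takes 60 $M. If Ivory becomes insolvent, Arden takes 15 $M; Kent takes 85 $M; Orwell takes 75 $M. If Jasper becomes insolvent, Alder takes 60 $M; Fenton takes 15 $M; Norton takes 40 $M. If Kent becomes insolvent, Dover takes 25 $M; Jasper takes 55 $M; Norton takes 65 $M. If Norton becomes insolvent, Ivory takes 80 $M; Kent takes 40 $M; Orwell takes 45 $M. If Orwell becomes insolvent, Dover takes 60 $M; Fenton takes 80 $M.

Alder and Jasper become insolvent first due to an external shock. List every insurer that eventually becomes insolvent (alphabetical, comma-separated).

Round 1 — Alder, Jasper become insolvent (initial).
  Arden: +80 → 80 ≥ 40
  Dover: +10 → 10 < 90
  Fenton: +15 → 15 < 40
  Ivory: +10 → 10 < 50
  Kent: +10 → 10 < 50
  Norton: +20+40 → 60 ≥ 30
Round 2 — Arden, Norton become insolvent.
  Fenton: +40 → 55 ≥ 40
  Ivory: +40+80 → 130 ≥ 50
  Kent: +40 → 50 ≥ 50
  Orwell: +45 → 45 < 120
Round 3 — Fenton, Ivory, Kent become insolvent.
  Dover: +25 → 35 < 90
  Orwell: +75 → 120 ≥ 120
Round 4 — Orwell becomes insolvent.
  Dover: +60 → 95 ≥ 90
Round 5 — Dover becomes insolvent.
No further insolvencies.

Alder, Arden, Dover, Fenton, Ivory, Jasper, Kent, Norton, Orwell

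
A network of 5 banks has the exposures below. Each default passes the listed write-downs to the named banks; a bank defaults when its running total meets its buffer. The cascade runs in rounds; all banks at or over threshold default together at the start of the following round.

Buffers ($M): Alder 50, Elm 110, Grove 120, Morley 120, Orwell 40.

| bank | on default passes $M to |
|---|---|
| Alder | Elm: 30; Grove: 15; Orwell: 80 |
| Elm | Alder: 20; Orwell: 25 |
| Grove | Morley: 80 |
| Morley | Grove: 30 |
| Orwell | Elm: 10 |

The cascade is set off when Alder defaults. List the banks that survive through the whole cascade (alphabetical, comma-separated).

Round 1 — Alder defaults (initial).
  Elm: +30 → 30 < 110
  Grove: +15 → 15 < 120
  Orwell: +80 → 80 ≥ 40
Round 2 — Orwell defaults.
  Elm: +10 → 40 < 110
No further defaults.

Elm, Grove, Morley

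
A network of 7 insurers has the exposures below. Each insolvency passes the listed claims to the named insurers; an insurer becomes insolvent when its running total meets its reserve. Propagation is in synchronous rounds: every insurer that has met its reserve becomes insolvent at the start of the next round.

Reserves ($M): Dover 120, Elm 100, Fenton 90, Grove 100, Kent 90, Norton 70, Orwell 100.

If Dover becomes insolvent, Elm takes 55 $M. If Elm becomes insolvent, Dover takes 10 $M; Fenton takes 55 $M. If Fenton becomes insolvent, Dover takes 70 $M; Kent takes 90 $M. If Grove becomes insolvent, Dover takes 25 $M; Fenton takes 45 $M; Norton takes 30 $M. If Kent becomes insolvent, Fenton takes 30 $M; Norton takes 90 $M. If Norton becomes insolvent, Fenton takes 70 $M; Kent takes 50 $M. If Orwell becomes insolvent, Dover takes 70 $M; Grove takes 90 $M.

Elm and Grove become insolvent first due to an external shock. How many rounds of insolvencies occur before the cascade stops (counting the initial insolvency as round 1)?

Round 1 — Elm, Grove become insolvent (initial).
  Dover: +10+25 → 35 < 120
  Fenton: +55+45 → 100 ≥ 90
  Norton: +30 → 30 < 70
Round 2 — Fenton becomes insolvent.
  Dover: +70 → 105 < 120
  Kent: +90 → 90 ≥ 90
Round 3 — Kent becomes insolvent.
  Norton: +90 → 120 ≥ 70
Round 4 — Norton becomes insolvent.
No further insolvencies.

4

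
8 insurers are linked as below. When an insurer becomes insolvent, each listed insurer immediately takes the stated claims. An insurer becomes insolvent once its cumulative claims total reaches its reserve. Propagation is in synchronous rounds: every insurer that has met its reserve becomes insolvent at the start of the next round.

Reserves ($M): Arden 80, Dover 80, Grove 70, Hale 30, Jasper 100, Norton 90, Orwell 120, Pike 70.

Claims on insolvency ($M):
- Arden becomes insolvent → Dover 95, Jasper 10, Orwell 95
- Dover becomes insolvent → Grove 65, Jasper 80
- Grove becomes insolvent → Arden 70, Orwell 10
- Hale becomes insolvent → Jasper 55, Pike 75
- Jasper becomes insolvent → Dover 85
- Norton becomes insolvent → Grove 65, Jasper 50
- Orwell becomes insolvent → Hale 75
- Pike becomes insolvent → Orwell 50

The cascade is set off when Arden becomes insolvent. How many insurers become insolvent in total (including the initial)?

Round 1 — Arden becomes insolvent (initial).
  Dover: +95 → 95 ≥ 80
  Jasper: +10 → 10 < 100
  Orwell: +95 → 95 < 120
Round 2 — Dover becomes insolvent.
  Grove: +65 → 65 < 70
  Jasper: +80 → 90 < 100
No further insolvencies.

2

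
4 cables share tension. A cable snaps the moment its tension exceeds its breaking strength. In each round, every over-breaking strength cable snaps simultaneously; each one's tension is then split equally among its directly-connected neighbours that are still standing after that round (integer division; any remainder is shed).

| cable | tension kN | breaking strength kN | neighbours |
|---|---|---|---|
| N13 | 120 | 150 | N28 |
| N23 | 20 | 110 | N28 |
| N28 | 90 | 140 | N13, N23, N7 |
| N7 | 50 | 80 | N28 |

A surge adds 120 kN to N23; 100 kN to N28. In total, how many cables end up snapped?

Round 1 — N23 at 140 > 110; N28 at 190 > 140. N23, N28 snap.
  N23 sheds 140 kN: no online neighbours, lost.
  N28 sheds 190 kN to N13, N7: 95 each.
    N13: 120+95 = 215 > 150
    N7: 50+95 = 145 > 80
Round 2 — N13, N7 snap.
  N13 sheds 215 kN: no online neighbours, lost.
  N7 sheds 145 kN: no online neighbours, lost.
No further breaks.

4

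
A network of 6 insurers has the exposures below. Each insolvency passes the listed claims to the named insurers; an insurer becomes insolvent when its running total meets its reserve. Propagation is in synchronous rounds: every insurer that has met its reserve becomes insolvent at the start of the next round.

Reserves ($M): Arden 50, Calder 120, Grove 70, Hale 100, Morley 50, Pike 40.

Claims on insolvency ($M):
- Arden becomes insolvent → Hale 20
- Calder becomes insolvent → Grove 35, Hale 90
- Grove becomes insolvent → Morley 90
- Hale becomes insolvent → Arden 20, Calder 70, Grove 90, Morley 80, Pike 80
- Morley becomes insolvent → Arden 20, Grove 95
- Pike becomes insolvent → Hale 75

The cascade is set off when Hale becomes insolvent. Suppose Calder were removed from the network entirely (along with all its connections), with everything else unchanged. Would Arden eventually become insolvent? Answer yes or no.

no

With Calder removed:
Round 1 — Hale becomes insolvent (initial).
  Arden: +20 → 20 < 50
  Grove: +90 → 90 ≥ 70
  Morley: +80 → 80 ≥ 50
  Pike: +80 → 80 ≥ 40
Round 2 — Grove, Morley, Pike become insolvent.
  Arden: +20 → 40 < 50
No further insolvencies.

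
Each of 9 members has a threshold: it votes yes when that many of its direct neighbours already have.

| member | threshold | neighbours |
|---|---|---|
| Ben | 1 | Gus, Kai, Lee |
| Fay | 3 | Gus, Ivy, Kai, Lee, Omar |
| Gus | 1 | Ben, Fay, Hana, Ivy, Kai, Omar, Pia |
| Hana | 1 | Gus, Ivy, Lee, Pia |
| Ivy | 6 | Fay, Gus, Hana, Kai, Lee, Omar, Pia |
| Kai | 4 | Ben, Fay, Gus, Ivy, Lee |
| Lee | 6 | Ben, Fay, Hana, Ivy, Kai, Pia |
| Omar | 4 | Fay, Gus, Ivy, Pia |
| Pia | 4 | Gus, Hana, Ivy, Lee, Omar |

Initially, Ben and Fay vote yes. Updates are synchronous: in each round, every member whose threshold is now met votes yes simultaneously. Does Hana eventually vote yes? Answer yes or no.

Round 1 — Ben, Fay vote yes (initial).
Round 2 — checking thresholds:
  Gus: 2 of 7 neighbours ≥ 1, votes yes.
  Ivy: 1 of 7 neighbours < 6, below threshold.
  Kai: 2 of 5 neighbours < 4, below threshold.
  Lee: 2 of 6 neighbours < 6, below threshold.
  Omar: 1 of 4 neighbours < 4, below threshold.
Round 3 — checking thresholds:
  Hana: 1 of 4 neighbours ≥ 1, votes yes.
  Ivy: 2 of 7 neighbours < 6, below threshold.
  Kai: 3 of 5 neighbours < 4, below threshold.
  Lee: 2 of 6 neighbours < 6, below threshold.
  Omar: 2 of 4 neighbours < 4, below threshold.
  Pia: 1 of 5 neighbours < 4, below threshold.
Round 4 — no new yes votes; cascade stops.

yes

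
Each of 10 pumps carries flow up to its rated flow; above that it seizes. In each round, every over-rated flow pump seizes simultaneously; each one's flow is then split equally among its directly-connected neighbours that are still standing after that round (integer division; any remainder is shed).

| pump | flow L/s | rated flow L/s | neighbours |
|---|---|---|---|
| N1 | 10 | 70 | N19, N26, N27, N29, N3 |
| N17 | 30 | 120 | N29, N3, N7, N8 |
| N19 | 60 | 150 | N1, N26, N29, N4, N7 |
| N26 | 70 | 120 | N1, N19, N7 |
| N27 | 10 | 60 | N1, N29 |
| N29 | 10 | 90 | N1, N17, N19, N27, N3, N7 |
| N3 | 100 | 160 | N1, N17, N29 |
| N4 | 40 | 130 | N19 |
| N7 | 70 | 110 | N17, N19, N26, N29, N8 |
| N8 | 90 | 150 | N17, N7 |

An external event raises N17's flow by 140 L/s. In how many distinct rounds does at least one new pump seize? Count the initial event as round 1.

3

Round 1 — N17 at 170 > 120. N17 seizes.
  N17 sheds 170 L/s to N29, N3, N7, N8: 42 each (2 lost).
    N29: 10+42 = 52 ≤ 90
    N3: 100+42 = 142 ≤ 160
    N7: 70+42 = 112 > 110
    N8: 90+42 = 132 ≤ 150
Round 2 — N7 seizes.
  N7 sheds 112 L/s to N19, N26, N29, N8: 28 each.
    N19: 60+28 = 88 ≤ 150
    N26: 70+28 = 98 ≤ 120
    N29: 52+28 = 80 ≤ 90
    N8: 132+28 = 160 > 150
Round 3 — N8 seizes.
  N8 sheds 160 L/s: no online neighbours, lost.
No further seizures.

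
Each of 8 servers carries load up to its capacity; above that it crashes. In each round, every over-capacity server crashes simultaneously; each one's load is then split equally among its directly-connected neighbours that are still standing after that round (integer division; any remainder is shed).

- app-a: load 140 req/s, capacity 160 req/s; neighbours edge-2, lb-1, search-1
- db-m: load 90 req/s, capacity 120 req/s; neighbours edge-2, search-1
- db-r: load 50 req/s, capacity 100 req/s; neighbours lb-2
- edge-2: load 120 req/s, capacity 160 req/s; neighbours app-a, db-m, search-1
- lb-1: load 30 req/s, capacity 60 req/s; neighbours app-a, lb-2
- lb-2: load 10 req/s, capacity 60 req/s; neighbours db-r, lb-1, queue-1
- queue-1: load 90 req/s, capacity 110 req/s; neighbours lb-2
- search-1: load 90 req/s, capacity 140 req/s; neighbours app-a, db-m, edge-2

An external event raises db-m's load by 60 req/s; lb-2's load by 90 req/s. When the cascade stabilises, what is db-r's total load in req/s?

83

Round 1 — db-m at 150 > 120; lb-2 at 100 > 60. db-m, lb-2 crash.
  db-m sheds 150 req/s to edge-2, search-1: 75 each.
    edge-2: 120+75 = 195 > 160
    search-1: 90+75 = 165 > 140
  lb-2 sheds 100 req/s to db-r, lb-1, queue-1: 33 each (1 lost).
    db-r: 50+33 = 83 ≤ 100
    lb-1: 30+33 = 63 > 60
    queue-1: 90+33 = 123 > 110
Round 2 — edge-2, lb-1, queue-1, search-1 crash.
  edge-2 sheds 195 req/s to app-a: 195 each.
    app-a: 140+195 = 335 > 160
  lb-1 sheds 63 req/s to app-a: 63 each.
    app-a: 335+63 = 398 > 160
  queue-1 sheds 123 req/s: no online neighbours, lost.
  search-1 sheds 165 req/s to app-a: 165 each.
    app-a: 398+165 = 563 > 160
Round 3 — app-a crashes.
  app-a sheds 563 req/s: no online neighbours, lost.
No further crashes.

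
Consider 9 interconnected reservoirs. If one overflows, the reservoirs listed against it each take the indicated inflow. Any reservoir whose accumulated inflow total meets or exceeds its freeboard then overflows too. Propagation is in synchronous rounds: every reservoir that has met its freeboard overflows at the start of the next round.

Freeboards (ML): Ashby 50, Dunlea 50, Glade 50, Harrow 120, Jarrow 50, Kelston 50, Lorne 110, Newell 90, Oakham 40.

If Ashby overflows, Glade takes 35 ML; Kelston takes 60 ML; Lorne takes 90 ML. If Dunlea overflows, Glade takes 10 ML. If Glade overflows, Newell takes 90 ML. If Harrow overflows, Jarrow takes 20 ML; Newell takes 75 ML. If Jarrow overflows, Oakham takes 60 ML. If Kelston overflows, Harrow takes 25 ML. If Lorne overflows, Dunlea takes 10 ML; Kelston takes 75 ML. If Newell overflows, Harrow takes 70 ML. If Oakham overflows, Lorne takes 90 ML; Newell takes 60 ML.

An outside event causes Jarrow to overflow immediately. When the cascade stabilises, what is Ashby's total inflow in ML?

Round 1 — Jarrow overflows (initial).
  Oakham: +60 → 60 ≥ 40
Round 2 — Oakham overflows.
  Lorne: +90 → 90 < 110
  Newell: +60 → 60 < 90
No further overflows.

0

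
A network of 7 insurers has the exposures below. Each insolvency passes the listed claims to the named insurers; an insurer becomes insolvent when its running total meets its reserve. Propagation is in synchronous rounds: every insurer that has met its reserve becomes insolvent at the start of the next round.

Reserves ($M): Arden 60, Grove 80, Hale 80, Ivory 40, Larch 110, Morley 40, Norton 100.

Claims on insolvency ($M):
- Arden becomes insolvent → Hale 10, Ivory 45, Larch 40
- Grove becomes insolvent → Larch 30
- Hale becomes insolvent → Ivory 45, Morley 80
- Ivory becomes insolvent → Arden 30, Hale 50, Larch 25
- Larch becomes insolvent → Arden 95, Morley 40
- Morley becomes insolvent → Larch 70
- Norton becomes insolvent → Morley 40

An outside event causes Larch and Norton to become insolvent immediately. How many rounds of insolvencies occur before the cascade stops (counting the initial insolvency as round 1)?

Round 1 — Larch, Norton become insolvent (initial).
  Arden: +95 → 95 ≥ 60
  Morley: +40+40 → 80 ≥ 40
Round 2 — Arden, Morley become insolvent.
  Hale: +10 → 10 < 80
  Ivory: +45 → 45 ≥ 40
Round 3 — Ivory becomes insolvent.
  Hale: +50 → 60 < 80
No further insolvencies.

3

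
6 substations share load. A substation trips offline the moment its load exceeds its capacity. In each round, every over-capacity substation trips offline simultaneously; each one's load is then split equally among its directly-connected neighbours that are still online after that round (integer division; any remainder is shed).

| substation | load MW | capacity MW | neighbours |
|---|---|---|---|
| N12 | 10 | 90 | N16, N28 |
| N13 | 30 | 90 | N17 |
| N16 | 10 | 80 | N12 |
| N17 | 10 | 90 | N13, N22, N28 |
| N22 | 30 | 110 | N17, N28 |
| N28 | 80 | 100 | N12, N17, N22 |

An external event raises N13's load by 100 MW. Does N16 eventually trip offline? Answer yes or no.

Round 1 — N13 at 130 > 90. N13 trips offline.
  N13 sheds 130 MW to N17: 130 each.
    N17: 10+130 = 140 > 90
Round 2 — N17 trips offline.
  N17 sheds 140 MW to N22, N28: 70 each.
    N22: 30+70 = 100 ≤ 110
    N28: 80+70 = 150 > 100
Round 3 — N28 trips offline.
  N28 sheds 150 MW to N12, N22: 75 each.
    N12: 10+75 = 85 ≤ 90
    N22: 100+75 = 175 > 110
Round 4 — N22 trips offline.
  N22 sheds 175 MW: no online neighbours, lost.
No further trips.

no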